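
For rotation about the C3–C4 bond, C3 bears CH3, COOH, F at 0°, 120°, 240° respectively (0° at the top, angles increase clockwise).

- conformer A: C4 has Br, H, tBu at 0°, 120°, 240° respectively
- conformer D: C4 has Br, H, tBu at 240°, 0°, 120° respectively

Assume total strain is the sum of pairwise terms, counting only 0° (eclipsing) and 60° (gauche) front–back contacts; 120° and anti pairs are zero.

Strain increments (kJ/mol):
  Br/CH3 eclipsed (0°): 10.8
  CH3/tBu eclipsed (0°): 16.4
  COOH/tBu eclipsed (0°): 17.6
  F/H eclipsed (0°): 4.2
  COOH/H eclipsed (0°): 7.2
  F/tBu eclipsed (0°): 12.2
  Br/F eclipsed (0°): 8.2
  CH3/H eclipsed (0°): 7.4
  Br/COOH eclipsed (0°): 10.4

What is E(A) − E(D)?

-3.0 kJ/mol

A is eclipsed. CH3 at 0° is eclipsed with Br at 0° (10.8); COOH at 120° is eclipsed with H at 120° (7.2); F at 240° is eclipsed with tBu at 240° (12.2). Total 30.2 kJ/mol.
D is eclipsed. CH3 at 0° is eclipsed with H at 0° (7.4); COOH at 120° is eclipsed with tBu at 120° (17.6); F at 240° is eclipsed with Br at 240° (8.2). Total 33.2 kJ/mol.
E(A) − E(D) = 30.2 − 33.2 = -3.0 kJ/mol.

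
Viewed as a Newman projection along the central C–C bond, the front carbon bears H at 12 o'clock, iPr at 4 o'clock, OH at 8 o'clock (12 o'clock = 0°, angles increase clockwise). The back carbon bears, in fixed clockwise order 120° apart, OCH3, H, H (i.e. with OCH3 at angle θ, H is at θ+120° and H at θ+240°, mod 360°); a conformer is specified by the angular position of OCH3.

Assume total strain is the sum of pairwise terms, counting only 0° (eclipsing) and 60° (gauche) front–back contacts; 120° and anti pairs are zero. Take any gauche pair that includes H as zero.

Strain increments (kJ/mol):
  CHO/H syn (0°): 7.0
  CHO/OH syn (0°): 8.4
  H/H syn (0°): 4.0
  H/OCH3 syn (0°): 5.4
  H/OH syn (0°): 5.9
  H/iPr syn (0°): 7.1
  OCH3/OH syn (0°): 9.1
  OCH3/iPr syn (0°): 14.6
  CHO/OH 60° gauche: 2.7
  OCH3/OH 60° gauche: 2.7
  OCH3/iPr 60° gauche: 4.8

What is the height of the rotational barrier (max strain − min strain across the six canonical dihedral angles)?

OCH3 at 0° is eclipsed. H at 0° is eclipsed with OCH3 at 0° (5.4); iPr at 120° is eclipsed with H at 120° (7.1); OH at 240° is eclipsed with H at 240° (5.9). Total 18.4 kJ/mol.
OCH3 at 60° is staggered. iPr at 120° is gauche with OCH3 at 60° (4.8). Total 4.8 kJ/mol.
OCH3 at 120° is eclipsed. H at 0° is eclipsed with H at 0° (4.0); iPr at 120° is eclipsed with OCH3 at 120° (14.6); OH at 240° is eclipsed with H at 240° (5.9). Total 24.5 kJ/mol.
OCH3 at 180° is staggered. iPr at 120° is gauche with OCH3 at 180° (4.8); OH at 240° is gauche with OCH3 at 180° (2.7). Total 7.5 kJ/mol.
OCH3 at 240° is eclipsed. H at 0° is eclipsed with H at 0° (4.0); iPr at 120° is eclipsed with H at 120° (7.1); OH at 240° is eclipsed with OCH3 at 240° (9.1). Total 20.2 kJ/mol.
OCH3 at 300° is staggered. OH at 240° is gauche with OCH3 at 300° (2.7). Total 2.7 kJ/mol.
Max at 120° (24.5 kJ/mol), min at 300° (2.7 kJ/mol); barrier = 21.8 kJ/mol.

21.8 kJ/mol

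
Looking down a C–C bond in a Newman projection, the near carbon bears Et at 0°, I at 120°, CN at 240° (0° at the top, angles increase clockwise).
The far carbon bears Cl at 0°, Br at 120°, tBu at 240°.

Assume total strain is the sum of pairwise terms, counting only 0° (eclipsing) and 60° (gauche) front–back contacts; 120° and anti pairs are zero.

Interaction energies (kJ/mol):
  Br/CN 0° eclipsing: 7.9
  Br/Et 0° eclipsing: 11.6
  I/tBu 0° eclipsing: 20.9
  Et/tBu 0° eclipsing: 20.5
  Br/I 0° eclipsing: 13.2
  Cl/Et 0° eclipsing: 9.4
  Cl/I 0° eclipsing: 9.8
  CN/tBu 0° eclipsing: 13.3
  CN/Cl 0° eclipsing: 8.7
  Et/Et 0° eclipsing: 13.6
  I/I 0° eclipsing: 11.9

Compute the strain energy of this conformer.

This conformer is eclipsed. Et at 0° is eclipsed with Cl at 0° (9.4); I at 120° is eclipsed with Br at 120° (13.2); CN at 240° is eclipsed with tBu at 240° (13.3). Total 35.9 kJ/mol.

35.9 kJ/mol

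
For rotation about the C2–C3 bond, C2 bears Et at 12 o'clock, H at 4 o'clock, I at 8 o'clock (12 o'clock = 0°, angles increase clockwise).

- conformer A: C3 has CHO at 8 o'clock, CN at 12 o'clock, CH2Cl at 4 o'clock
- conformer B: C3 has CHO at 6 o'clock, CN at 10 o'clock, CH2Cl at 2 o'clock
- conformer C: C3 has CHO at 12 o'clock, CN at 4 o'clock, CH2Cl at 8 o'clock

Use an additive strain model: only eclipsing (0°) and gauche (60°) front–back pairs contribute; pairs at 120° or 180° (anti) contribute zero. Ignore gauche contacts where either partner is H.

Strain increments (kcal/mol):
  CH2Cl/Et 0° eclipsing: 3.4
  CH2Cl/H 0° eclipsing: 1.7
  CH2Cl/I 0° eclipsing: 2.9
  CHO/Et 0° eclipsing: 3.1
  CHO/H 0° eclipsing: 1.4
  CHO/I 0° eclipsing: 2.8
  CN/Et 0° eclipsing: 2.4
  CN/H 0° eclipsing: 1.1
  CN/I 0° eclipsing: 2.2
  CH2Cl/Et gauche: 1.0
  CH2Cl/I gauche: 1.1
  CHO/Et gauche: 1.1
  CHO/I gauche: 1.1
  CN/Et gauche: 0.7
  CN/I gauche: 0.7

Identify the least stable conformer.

C

A (eclipsed): Et(0°)/CN(0°) eclipsed 2.4; H(120°)/CH2Cl(120°) eclipsed 1.7; I(240°)/CHO(240°) eclipsed 2.8 → 6.9 kcal/mol.
B (staggered): Et(0°)/CN(300°) gauche 0.7; Et(0°)/CH2Cl(60°) gauche 1.0; I(240°)/CHO(180°) gauche 1.1; I(240°)/CN(300°) gauche 0.7 → 3.5 kcal/mol.
C (eclipsed): Et(0°)/CHO(0°) eclipsed 3.1; H(120°)/CN(120°) eclipsed 1.1; I(240°)/CH2Cl(240°) eclipsed 2.9 → 7.1 kcal/mol.
C has the highest total (7.1 kcal/mol).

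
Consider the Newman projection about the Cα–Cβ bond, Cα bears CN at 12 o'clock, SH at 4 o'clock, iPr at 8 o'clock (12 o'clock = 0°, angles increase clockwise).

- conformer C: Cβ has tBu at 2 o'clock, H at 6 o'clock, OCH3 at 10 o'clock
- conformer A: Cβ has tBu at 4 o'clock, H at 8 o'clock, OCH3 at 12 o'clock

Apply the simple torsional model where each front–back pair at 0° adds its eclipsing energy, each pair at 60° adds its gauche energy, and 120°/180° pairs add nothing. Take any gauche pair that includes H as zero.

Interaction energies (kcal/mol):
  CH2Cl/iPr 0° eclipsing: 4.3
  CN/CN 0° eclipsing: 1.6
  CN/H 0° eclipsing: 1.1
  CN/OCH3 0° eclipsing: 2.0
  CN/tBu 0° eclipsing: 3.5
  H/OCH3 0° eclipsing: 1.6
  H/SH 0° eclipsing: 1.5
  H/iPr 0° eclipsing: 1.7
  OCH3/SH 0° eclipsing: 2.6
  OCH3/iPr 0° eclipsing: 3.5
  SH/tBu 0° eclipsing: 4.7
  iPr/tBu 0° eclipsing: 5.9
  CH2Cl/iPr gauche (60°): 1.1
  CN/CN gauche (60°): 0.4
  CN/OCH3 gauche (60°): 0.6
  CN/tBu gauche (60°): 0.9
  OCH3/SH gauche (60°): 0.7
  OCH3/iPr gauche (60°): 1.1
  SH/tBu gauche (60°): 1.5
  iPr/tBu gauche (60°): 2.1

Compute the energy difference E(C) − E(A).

-4.3 kcal/mol

C (staggered): CN(0°)/tBu(60°) gauche 0.9; CN(0°)/OCH3(300°) gauche 0.6; SH(120°)/tBu(60°) gauche 1.5; iPr(240°)/OCH3(300°) gauche 1.1 → 4.1 kcal/mol.
A (eclipsed): CN(0°)/OCH3(0°) eclipsed 2.0; SH(120°)/tBu(120°) eclipsed 4.7; iPr(240°)/H(240°) eclipsed 1.7 → 8.4 kcal/mol.
E(C) − E(A) = 4.1 − 8.4 = -4.3 kcal/mol.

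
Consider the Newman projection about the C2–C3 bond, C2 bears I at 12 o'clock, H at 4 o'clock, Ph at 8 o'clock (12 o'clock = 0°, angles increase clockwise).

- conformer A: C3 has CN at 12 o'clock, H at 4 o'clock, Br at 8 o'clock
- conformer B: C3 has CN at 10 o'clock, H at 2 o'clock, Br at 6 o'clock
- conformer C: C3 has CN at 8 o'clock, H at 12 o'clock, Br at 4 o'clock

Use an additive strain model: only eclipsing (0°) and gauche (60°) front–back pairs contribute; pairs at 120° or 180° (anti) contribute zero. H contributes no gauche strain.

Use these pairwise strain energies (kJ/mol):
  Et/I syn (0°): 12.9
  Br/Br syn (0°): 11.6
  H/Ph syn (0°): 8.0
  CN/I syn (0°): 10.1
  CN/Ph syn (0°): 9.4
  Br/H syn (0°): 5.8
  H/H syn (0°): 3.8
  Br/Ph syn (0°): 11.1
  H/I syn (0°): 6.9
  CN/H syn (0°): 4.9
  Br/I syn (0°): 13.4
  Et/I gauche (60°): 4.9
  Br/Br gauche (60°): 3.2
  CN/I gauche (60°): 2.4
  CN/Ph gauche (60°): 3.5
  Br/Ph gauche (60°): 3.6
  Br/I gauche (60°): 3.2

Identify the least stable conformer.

A

A (eclipsed): I(0°)/CN(0°) eclipsed 10.1; H(120°)/H(120°) eclipsed 3.8; Ph(240°)/Br(240°) eclipsed 11.1 → 25.0 kJ/mol.
B (staggered): I(0°)/CN(300°) gauche 2.4; Ph(240°)/CN(300°) gauche 3.5; Ph(240°)/Br(180°) gauche 3.6 → 9.5 kJ/mol.
C (eclipsed): I(0°)/H(0°) eclipsed 6.9; H(120°)/Br(120°) eclipsed 5.8; Ph(240°)/CN(240°) eclipsed 9.4 → 22.1 kJ/mol.
A has the highest total (25.0 kJ/mol).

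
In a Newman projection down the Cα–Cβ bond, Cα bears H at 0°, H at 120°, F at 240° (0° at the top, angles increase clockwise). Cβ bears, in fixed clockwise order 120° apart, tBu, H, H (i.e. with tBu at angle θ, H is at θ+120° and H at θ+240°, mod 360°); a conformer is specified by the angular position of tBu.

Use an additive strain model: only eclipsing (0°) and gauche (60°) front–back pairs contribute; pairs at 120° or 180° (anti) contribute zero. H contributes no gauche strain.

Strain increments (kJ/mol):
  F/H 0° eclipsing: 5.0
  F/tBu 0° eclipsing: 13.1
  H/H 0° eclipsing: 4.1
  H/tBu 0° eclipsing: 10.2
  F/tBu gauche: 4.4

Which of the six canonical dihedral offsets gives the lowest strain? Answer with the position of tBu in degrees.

60°

tBu at 0° is eclipsed. H at 0° is eclipsed with tBu at 0° (10.2); H at 120° is eclipsed with H at 120° (4.1); F at 240° is eclipsed with H at 240° (5.0). Total 19.3 kJ/mol.
tBu at 60° (staggered): no non-H gauche contacts → 0.0 kJ/mol.
tBu at 120° is eclipsed. H at 0° is eclipsed with H at 0° (4.1); H at 120° is eclipsed with tBu at 120° (10.2); F at 240° is eclipsed with H at 240° (5.0). Total 19.3 kJ/mol.
tBu at 180° is staggered. F at 240° is gauche with tBu at 180° (4.4). Total 4.4 kJ/mol.
tBu at 240° is eclipsed. H at 0° is eclipsed with H at 0° (4.1); H at 120° is eclipsed with H at 120° (4.1); F at 240° is eclipsed with tBu at 240° (13.1). Total 21.3 kJ/mol.
tBu at 300° is staggered. F at 240° is gauche with tBu at 300° (4.4). Total 4.4 kJ/mol.
The minimum (0.0 kJ/mol) occurs with tBu at 60°.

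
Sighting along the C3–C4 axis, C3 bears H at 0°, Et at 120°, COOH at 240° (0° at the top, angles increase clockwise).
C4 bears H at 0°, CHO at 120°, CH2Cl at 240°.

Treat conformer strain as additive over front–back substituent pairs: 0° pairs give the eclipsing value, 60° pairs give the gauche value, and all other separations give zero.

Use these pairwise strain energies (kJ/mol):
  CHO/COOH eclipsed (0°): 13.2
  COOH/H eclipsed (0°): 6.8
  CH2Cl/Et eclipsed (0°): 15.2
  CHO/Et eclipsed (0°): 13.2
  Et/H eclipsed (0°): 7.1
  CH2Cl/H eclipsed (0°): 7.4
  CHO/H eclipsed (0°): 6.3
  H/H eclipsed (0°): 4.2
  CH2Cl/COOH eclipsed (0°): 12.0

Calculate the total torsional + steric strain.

29.4 kJ/mol

This conformer (eclipsed): H–H eclipsed, Et–CHO eclipsed, COOH–CH2Cl eclipsed; 4.2 + 13.2 + 12.0 = 29.4 kJ/mol.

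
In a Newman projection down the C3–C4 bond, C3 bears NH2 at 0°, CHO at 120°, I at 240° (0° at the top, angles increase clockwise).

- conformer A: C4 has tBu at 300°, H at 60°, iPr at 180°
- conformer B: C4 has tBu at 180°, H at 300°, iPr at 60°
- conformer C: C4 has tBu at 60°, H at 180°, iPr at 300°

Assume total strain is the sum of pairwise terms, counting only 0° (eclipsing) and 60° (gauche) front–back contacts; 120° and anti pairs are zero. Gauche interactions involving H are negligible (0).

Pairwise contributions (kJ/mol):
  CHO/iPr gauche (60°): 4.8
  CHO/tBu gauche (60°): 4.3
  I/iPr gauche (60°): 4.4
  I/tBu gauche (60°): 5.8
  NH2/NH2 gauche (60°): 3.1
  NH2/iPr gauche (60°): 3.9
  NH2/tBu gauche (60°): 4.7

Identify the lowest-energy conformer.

A (staggered): NH2–tBu gauche, CHO–iPr gauche, I–tBu gauche, I–iPr gauche; 4.7 + 4.8 + 5.8 + 4.4 = 19.7 kJ/mol.
B (staggered): NH2–iPr gauche, CHO–tBu gauche, CHO–iPr gauche, I–tBu gauche; 3.9 + 4.3 + 4.8 + 5.8 = 18.8 kJ/mol.
C (staggered): NH2–tBu gauche, NH2–iPr gauche, CHO–tBu gauche, I–iPr gauche; 4.7 + 3.9 + 4.3 + 4.4 = 17.3 kJ/mol.
C has the lowest total (17.3 kJ/mol).

C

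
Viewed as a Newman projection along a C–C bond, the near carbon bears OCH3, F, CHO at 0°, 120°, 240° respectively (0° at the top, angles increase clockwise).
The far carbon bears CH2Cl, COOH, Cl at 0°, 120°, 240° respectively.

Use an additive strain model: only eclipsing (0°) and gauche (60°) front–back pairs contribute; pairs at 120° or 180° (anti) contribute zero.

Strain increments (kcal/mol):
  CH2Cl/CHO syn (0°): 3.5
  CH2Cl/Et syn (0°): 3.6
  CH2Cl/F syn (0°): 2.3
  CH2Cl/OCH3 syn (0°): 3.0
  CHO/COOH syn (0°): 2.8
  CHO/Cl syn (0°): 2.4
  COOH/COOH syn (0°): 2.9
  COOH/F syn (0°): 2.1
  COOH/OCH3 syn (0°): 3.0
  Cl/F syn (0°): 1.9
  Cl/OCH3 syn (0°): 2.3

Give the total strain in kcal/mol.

7.5 kcal/mol

This conformer (eclipsed): OCH3–CH2Cl eclipsed, F–COOH eclipsed, CHO–Cl eclipsed; 3.0 + 2.1 + 2.4 = 7.5 kcal/mol.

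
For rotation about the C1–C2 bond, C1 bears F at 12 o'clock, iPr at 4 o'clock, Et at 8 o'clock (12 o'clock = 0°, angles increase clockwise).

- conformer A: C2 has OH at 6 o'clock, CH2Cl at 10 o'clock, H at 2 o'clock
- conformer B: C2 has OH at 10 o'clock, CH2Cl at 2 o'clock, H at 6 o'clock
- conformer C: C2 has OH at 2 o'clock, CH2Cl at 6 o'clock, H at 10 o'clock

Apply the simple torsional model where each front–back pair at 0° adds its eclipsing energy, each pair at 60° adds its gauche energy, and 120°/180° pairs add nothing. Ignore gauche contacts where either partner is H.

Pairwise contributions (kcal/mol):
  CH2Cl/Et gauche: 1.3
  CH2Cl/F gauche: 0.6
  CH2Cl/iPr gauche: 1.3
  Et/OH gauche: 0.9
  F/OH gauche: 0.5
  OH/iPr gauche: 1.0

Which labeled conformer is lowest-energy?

B

A (staggered): F(0°)/CH2Cl(300°) gauche 0.6; iPr(120°)/OH(180°) gauche 1.0; Et(240°)/OH(180°) gauche 0.9; Et(240°)/CH2Cl(300°) gauche 1.3 → 3.8 kcal/mol.
B (staggered): F(0°)/OH(300°) gauche 0.5; F(0°)/CH2Cl(60°) gauche 0.6; iPr(120°)/CH2Cl(60°) gauche 1.3; Et(240°)/OH(300°) gauche 0.9 → 3.3 kcal/mol.
C (staggered): F(0°)/OH(60°) gauche 0.5; iPr(120°)/OH(60°) gauche 1.0; iPr(120°)/CH2Cl(180°) gauche 1.3; Et(240°)/CH2Cl(180°) gauche 1.3 → 4.1 kcal/mol.
B has the lowest total (3.3 kcal/mol).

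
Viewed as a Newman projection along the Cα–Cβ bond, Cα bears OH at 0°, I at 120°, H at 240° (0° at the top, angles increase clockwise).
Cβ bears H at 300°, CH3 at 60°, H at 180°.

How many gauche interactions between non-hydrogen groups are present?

2

Non-H gauche pairs: OH(0°)/CH3(60°); I(120°)/CH3(60°) — 2 interactions.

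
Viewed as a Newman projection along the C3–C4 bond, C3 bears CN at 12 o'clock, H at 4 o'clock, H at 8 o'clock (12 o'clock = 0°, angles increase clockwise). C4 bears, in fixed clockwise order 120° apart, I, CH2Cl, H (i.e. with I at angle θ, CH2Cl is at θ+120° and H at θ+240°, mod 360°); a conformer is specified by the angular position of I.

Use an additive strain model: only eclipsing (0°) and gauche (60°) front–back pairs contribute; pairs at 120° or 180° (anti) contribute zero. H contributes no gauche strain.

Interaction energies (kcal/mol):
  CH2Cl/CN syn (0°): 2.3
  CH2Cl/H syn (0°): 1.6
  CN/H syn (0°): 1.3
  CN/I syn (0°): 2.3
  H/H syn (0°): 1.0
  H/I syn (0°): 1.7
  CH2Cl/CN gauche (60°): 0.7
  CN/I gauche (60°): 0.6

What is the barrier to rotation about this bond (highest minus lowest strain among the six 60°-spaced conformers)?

I at 0° (eclipsed): CN(0°)/I(0°) eclipsed 2.3; H(120°)/CH2Cl(120°) eclipsed 1.6; H(240°)/H(240°) eclipsed 1.0 → 4.9 kcal/mol.
I at 60° (staggered): CN(0°)/I(60°) gauche 0.6 → 0.6 kcal/mol.
I at 120° (eclipsed): CN(0°)/H(0°) eclipsed 1.3; H(120°)/I(120°) eclipsed 1.7; H(240°)/CH2Cl(240°) eclipsed 1.6 → 4.6 kcal/mol.
I at 180° (staggered): CN(0°)/CH2Cl(300°) gauche 0.7 → 0.7 kcal/mol.
I at 240° (eclipsed): CN(0°)/CH2Cl(0°) eclipsed 2.3; H(120°)/H(120°) eclipsed 1.0; H(240°)/I(240°) eclipsed 1.7 → 5.0 kcal/mol.
I at 300° (staggered): CN(0°)/I(300°) gauche 0.6; CN(0°)/CH2Cl(60°) gauche 0.7 → 1.3 kcal/mol.
Max at 240° (5.0 kcal/mol), min at 60° (0.6 kcal/mol); barrier = 4.4 kcal/mol.

4.4 kcal/mol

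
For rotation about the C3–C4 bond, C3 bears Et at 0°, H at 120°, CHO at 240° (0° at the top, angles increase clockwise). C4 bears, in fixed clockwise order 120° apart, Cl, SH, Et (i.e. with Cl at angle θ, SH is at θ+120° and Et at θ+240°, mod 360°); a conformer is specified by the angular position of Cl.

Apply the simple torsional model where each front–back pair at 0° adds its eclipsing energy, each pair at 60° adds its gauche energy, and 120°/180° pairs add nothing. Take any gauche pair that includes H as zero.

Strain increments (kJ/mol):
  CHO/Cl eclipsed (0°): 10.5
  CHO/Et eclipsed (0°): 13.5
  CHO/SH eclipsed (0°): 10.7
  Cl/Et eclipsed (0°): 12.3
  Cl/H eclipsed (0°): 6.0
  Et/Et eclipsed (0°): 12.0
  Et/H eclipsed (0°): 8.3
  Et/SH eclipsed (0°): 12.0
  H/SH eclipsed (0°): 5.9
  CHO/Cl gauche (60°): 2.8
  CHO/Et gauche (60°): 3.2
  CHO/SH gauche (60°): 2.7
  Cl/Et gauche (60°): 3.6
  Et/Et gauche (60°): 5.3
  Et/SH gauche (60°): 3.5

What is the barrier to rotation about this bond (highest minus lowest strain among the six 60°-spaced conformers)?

18.6 kJ/mol

Cl at 0° (eclipsed): Et(0°)/Cl(0°) eclipsed 12.3; H(120°)/SH(120°) eclipsed 5.9; CHO(240°)/Et(240°) eclipsed 13.5 → 31.7 kJ/mol.
Cl at 60° (staggered): Et(0°)/Cl(60°) gauche 3.6; Et(0°)/Et(300°) gauche 5.3; CHO(240°)/SH(180°) gauche 2.7; CHO(240°)/Et(300°) gauche 3.2 → 14.8 kJ/mol.
Cl at 120° (eclipsed): Et(0°)/Et(0°) eclipsed 12.0; H(120°)/Cl(120°) eclipsed 6.0; CHO(240°)/SH(240°) eclipsed 10.7 → 28.7 kJ/mol.
Cl at 180° (staggered): Et(0°)/SH(300°) gauche 3.5; Et(0°)/Et(60°) gauche 5.3; CHO(240°)/Cl(180°) gauche 2.8; CHO(240°)/SH(300°) gauche 2.7 → 14.3 kJ/mol.
Cl at 240° (eclipsed): Et(0°)/SH(0°) eclipsed 12.0; H(120°)/Et(120°) eclipsed 8.3; CHO(240°)/Cl(240°) eclipsed 10.5 → 30.8 kJ/mol.
Cl at 300° (staggered): Et(0°)/Cl(300°) gauche 3.6; Et(0°)/SH(60°) gauche 3.5; CHO(240°)/Cl(300°) gauche 2.8; CHO(240°)/Et(180°) gauche 3.2 → 13.1 kJ/mol.
Max at 0° (31.7 kJ/mol), min at 300° (13.1 kJ/mol); barrier = 18.6 kJ/mol.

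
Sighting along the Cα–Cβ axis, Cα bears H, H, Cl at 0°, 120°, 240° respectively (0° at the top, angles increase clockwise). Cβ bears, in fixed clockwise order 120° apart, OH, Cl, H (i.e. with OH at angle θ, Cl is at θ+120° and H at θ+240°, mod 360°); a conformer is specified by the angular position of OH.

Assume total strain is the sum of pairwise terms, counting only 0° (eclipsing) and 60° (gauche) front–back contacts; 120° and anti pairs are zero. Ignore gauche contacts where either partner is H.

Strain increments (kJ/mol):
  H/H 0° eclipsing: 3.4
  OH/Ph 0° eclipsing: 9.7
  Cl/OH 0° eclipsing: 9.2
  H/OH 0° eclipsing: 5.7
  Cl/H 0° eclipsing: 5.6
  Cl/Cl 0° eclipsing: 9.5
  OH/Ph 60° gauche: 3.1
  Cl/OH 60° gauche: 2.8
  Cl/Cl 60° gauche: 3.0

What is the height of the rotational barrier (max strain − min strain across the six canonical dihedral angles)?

OH at 0° is eclipsed. H at 0° is eclipsed with OH at 0° (5.7); H at 120° is eclipsed with Cl at 120° (5.6); Cl at 240° is eclipsed with H at 240° (5.6). Total 16.9 kJ/mol.
OH at 60° is staggered. Cl at 240° is gauche with Cl at 180° (3.0). Total 3.0 kJ/mol.
OH at 120° is eclipsed. H at 0° is eclipsed with H at 0° (3.4); H at 120° is eclipsed with OH at 120° (5.7); Cl at 240° is eclipsed with Cl at 240° (9.5). Total 18.6 kJ/mol.
OH at 180° is staggered. Cl at 240° is gauche with OH at 180° (2.8); Cl at 240° is gauche with Cl at 300° (3.0). Total 5.8 kJ/mol.
OH at 240° is eclipsed. H at 0° is eclipsed with Cl at 0° (5.6); H at 120° is eclipsed with H at 120° (3.4); Cl at 240° is eclipsed with OH at 240° (9.2). Total 18.2 kJ/mol.
OH at 300° is staggered. Cl at 240° is gauche with OH at 300° (2.8). Total 2.8 kJ/mol.
Max at 120° (18.6 kJ/mol), min at 300° (2.8 kJ/mol); barrier = 15.8 kJ/mol.

15.8 kJ/mol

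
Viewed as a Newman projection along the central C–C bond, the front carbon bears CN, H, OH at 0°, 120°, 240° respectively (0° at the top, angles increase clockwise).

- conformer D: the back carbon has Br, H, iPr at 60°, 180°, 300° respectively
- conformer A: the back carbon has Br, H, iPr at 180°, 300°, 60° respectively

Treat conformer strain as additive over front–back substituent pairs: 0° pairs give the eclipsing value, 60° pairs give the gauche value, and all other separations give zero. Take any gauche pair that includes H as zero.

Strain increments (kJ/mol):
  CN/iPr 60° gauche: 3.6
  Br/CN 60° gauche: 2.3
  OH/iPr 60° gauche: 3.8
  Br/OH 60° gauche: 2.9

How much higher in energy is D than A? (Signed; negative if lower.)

D is staggered. CN at 0° is gauche with Br at 60° (2.3); CN at 0° is gauche with iPr at 300° (3.6); OH at 240° is gauche with iPr at 300° (3.8). Total 9.7 kJ/mol.
A is staggered. CN at 0° is gauche with iPr at 60° (3.6); OH at 240° is gauche with Br at 180° (2.9). Total 6.5 kJ/mol.
E(D) − E(A) = 9.7 − 6.5 = +3.2 kJ/mol.

+3.2 kJ/mol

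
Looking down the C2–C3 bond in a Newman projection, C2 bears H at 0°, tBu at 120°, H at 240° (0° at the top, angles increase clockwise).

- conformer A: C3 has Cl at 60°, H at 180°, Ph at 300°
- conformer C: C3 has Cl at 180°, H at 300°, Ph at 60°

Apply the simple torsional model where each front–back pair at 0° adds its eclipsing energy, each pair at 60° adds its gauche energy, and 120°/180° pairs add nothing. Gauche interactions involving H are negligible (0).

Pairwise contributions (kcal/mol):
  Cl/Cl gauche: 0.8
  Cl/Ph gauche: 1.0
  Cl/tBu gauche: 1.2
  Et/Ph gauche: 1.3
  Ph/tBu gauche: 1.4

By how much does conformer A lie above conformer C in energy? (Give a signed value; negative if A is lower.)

A is staggered. tBu at 120° is gauche with Cl at 60° (1.2). Total 1.2 kcal/mol.
C is staggered. tBu at 120° is gauche with Cl at 180° (1.2); tBu at 120° is gauche with Ph at 60° (1.4). Total 2.6 kcal/mol.
E(A) − E(C) = 1.2 − 2.6 = -1.4 kcal/mol.

-1.4 kcal/mol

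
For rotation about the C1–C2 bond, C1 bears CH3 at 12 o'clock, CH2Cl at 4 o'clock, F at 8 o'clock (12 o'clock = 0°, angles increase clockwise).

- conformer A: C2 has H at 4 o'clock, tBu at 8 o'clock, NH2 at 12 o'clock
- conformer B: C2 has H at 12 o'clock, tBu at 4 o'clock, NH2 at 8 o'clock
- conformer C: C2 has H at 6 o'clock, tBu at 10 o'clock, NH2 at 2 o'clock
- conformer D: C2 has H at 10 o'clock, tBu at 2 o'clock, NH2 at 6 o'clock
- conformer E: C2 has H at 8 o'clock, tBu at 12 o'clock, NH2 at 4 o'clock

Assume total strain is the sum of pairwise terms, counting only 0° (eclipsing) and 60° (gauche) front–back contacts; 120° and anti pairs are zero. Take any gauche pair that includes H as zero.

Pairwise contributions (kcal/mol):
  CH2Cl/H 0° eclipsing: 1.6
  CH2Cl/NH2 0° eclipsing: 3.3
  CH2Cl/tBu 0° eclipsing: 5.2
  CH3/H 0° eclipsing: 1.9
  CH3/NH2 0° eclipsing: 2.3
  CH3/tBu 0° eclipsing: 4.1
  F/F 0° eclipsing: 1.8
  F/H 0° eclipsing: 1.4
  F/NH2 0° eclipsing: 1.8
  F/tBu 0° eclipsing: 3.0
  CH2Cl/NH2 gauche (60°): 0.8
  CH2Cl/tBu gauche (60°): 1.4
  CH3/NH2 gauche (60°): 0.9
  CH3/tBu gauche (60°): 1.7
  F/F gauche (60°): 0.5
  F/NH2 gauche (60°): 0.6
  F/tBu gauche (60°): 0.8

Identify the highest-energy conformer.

B

A (eclipsed): CH3(0°)/NH2(0°) eclipsed 2.3; CH2Cl(120°)/H(120°) eclipsed 1.6; F(240°)/tBu(240°) eclipsed 3.0 → 6.9 kcal/mol.
B (eclipsed): CH3(0°)/H(0°) eclipsed 1.9; CH2Cl(120°)/tBu(120°) eclipsed 5.2; F(240°)/NH2(240°) eclipsed 1.8 → 8.9 kcal/mol.
C (staggered): CH3(0°)/tBu(300°) gauche 1.7; CH3(0°)/NH2(60°) gauche 0.9; CH2Cl(120°)/NH2(60°) gauche 0.8; F(240°)/tBu(300°) gauche 0.8 → 4.2 kcal/mol.
D (staggered): CH3(0°)/tBu(60°) gauche 1.7; CH2Cl(120°)/tBu(60°) gauche 1.4; CH2Cl(120°)/NH2(180°) gauche 0.8; F(240°)/NH2(180°) gauche 0.6 → 4.5 kcal/mol.
E (eclipsed): CH3(0°)/tBu(0°) eclipsed 4.1; CH2Cl(120°)/NH2(120°) eclipsed 3.3; F(240°)/H(240°) eclipsed 1.4 → 8.8 kcal/mol.
B has the highest total (8.9 kcal/mol).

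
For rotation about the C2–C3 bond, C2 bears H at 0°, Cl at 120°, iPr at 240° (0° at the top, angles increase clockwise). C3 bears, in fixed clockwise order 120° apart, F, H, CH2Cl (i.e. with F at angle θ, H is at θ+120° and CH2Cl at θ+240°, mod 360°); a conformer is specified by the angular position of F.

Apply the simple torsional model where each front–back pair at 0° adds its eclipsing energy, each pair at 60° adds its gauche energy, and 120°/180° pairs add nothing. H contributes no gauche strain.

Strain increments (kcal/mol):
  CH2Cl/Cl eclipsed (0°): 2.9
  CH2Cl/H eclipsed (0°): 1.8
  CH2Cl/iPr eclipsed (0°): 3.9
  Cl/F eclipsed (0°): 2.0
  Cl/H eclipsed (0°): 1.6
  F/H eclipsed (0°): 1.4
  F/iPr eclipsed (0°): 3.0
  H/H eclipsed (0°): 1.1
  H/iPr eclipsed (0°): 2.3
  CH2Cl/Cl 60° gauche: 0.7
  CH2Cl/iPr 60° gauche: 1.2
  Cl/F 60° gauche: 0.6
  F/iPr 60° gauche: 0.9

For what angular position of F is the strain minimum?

F at 0° is eclipsed. H at 0° is eclipsed with F at 0° (1.4); Cl at 120° is eclipsed with H at 120° (1.6); iPr at 240° is eclipsed with CH2Cl at 240° (3.9). Total 6.9 kcal/mol.
F at 60° is staggered. Cl at 120° is gauche with F at 60° (0.6); iPr at 240° is gauche with CH2Cl at 300° (1.2). Total 1.8 kcal/mol.
F at 120° is eclipsed. H at 0° is eclipsed with CH2Cl at 0° (1.8); Cl at 120° is eclipsed with F at 120° (2.0); iPr at 240° is eclipsed with H at 240° (2.3). Total 6.1 kcal/mol.
F at 180° is staggered. Cl at 120° is gauche with F at 180° (0.6); Cl at 120° is gauche with CH2Cl at 60° (0.7); iPr at 240° is gauche with F at 180° (0.9). Total 2.2 kcal/mol.
F at 240° is eclipsed. H at 0° is eclipsed with H at 0° (1.1); Cl at 120° is eclipsed with CH2Cl at 120° (2.9); iPr at 240° is eclipsed with F at 240° (3.0). Total 7.0 kcal/mol.
F at 300° is staggered. Cl at 120° is gauche with CH2Cl at 180° (0.7); iPr at 240° is gauche with F at 300° (0.9); iPr at 240° is gauche with CH2Cl at 180° (1.2). Total 2.8 kcal/mol.
The minimum (1.8 kcal/mol) occurs with F at 60°.

60°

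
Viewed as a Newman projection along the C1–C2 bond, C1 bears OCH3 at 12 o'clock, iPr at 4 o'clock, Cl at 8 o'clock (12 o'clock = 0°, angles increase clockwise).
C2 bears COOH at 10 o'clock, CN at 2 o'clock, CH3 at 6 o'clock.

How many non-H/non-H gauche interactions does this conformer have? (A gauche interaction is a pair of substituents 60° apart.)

Non-H gauche pairs: OCH3(0°)/COOH(300°); OCH3(0°)/CN(60°); iPr(120°)/CN(60°); iPr(120°)/CH3(180°); Cl(240°)/COOH(300°); Cl(240°)/CH3(180°) — 6 interactions.

6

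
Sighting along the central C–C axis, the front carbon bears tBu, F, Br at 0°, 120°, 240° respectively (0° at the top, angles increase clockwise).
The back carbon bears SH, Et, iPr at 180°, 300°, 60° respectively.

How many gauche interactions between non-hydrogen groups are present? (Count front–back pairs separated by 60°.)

Non-H gauche pairs: tBu(0°)/Et(300°); tBu(0°)/iPr(60°); F(120°)/SH(180°); F(120°)/iPr(60°); Br(240°)/SH(180°); Br(240°)/Et(300°) — 6 interactions.

6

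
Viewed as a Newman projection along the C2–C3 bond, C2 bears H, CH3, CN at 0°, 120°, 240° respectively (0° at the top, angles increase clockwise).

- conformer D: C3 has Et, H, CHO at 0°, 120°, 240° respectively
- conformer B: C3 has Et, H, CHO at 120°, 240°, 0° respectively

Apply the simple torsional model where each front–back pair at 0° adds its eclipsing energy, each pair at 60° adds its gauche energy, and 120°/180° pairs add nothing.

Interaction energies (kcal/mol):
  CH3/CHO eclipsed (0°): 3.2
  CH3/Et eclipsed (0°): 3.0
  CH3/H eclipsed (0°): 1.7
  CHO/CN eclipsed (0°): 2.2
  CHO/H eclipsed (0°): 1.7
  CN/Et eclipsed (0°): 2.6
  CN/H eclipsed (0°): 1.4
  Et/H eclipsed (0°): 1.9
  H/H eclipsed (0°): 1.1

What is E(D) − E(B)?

D (eclipsed): H–Et eclipsed, CH3–H eclipsed, CN–CHO eclipsed; 1.9 + 1.7 + 2.2 = 5.8 kcal/mol.
B (eclipsed): H–CHO eclipsed, CH3–Et eclipsed, CN–H eclipsed; 1.7 + 3.0 + 1.4 = 6.1 kcal/mol.
E(D) − E(B) = 5.8 − 6.1 = -0.3 kcal/mol.

-0.3 kcal/mol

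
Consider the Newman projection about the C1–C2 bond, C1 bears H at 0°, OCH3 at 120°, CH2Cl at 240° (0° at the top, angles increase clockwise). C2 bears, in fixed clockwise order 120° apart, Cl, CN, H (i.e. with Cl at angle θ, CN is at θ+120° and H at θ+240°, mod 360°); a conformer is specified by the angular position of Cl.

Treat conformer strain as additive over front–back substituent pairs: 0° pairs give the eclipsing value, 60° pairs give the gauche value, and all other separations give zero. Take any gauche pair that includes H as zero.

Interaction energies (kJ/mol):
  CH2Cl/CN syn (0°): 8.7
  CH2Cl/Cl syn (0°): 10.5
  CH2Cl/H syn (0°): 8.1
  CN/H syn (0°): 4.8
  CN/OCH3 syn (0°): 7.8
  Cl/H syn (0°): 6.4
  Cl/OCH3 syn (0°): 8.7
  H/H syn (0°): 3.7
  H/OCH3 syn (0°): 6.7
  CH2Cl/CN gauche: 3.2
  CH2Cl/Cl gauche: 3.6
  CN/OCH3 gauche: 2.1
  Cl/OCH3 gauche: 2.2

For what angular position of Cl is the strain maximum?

Cl at 0° (eclipsed): H(0°)/Cl(0°) eclipsed 6.4; OCH3(120°)/CN(120°) eclipsed 7.8; CH2Cl(240°)/H(240°) eclipsed 8.1 → 22.3 kJ/mol.
Cl at 60° (staggered): OCH3(120°)/Cl(60°) gauche 2.2; OCH3(120°)/CN(180°) gauche 2.1; CH2Cl(240°)/CN(180°) gauche 3.2 → 7.5 kJ/mol.
Cl at 120° (eclipsed): H(0°)/H(0°) eclipsed 3.7; OCH3(120°)/Cl(120°) eclipsed 8.7; CH2Cl(240°)/CN(240°) eclipsed 8.7 → 21.1 kJ/mol.
Cl at 180° (staggered): OCH3(120°)/Cl(180°) gauche 2.2; CH2Cl(240°)/Cl(180°) gauche 3.6; CH2Cl(240°)/CN(300°) gauche 3.2 → 9.0 kJ/mol.
Cl at 240° (eclipsed): H(0°)/CN(0°) eclipsed 4.8; OCH3(120°)/H(120°) eclipsed 6.7; CH2Cl(240°)/Cl(240°) eclipsed 10.5 → 22.0 kJ/mol.
Cl at 300° (staggered): OCH3(120°)/CN(60°) gauche 2.1; CH2Cl(240°)/Cl(300°) gauche 3.6 → 5.7 kJ/mol.
The maximum (22.3 kJ/mol) occurs with Cl at 0°.

0°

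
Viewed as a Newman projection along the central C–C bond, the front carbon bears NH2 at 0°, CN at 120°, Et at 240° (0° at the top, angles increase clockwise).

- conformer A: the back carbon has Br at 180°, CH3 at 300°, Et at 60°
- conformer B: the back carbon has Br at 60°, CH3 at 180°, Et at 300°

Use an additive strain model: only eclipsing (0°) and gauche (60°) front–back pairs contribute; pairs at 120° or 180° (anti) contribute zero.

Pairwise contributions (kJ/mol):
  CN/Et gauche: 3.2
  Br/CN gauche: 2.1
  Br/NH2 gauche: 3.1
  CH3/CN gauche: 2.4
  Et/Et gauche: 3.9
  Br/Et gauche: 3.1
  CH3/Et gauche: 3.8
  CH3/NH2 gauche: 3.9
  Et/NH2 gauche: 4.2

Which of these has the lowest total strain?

A (staggered): NH2–CH3 gauche, NH2–Et gauche, CN–Br gauche, CN–Et gauche, Et–Br gauche, Et–CH3 gauche; 3.9 + 4.2 + 2.1 + 3.2 + 3.1 + 3.8 = 20.3 kJ/mol.
B (staggered): NH2–Br gauche, NH2–Et gauche, CN–Br gauche, CN–CH3 gauche, Et–CH3 gauche, Et–Et gauche; 3.1 + 4.2 + 2.1 + 2.4 + 3.8 + 3.9 = 19.5 kJ/mol.
B has the lowest total (19.5 kJ/mol).

B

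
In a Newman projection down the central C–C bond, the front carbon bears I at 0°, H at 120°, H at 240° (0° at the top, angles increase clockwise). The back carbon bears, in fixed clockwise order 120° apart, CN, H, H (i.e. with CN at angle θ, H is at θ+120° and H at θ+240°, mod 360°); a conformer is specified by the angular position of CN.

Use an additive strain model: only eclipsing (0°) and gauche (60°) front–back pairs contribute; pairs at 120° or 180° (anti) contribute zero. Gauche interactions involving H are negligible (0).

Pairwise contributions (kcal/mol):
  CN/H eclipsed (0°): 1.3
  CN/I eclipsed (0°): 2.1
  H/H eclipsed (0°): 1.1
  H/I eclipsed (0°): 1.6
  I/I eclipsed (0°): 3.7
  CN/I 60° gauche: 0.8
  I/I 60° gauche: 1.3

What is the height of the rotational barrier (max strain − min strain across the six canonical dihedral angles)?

4.3 kcal/mol

CN at 0° (eclipsed): I–CN eclipsed, H–H eclipsed, H–H eclipsed; 2.1 + 1.1 + 1.1 = 4.3 kcal/mol.
CN at 60° (staggered): I–CN gauche; 0.8 = 0.8 kcal/mol.
CN at 120° (eclipsed): I–H eclipsed, H–CN eclipsed, H–H eclipsed; 1.6 + 1.3 + 1.1 = 4.0 kcal/mol.
CN at 180° (staggered): no non-H gauche contacts → 0.0 kcal/mol.
CN at 240° (eclipsed): I–H eclipsed, H–H eclipsed, H–CN eclipsed; 1.6 + 1.1 + 1.3 = 4.0 kcal/mol.
CN at 300° (staggered): I–CN gauche; 0.8 = 0.8 kcal/mol.
Max at 0° (4.3 kcal/mol), min at 180° (0.0 kcal/mol); barrier = 4.3 kcal/mol.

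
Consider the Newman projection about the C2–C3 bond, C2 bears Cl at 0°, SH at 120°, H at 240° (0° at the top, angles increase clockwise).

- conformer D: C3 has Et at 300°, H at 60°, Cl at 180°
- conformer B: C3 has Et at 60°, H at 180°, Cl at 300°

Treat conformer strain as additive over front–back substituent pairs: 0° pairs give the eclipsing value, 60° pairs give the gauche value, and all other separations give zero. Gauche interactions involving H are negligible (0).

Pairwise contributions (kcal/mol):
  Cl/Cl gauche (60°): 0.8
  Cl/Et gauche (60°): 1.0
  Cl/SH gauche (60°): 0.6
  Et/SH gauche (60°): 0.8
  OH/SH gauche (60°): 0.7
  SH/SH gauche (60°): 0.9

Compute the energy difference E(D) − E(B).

-1.0 kcal/mol

D (staggered): Cl(0°)/Et(300°) gauche 1.0; SH(120°)/Cl(180°) gauche 0.6 → 1.6 kcal/mol.
B (staggered): Cl(0°)/Et(60°) gauche 1.0; Cl(0°)/Cl(300°) gauche 0.8; SH(120°)/Et(60°) gauche 0.8 → 2.6 kcal/mol.
E(D) − E(B) = 1.6 − 2.6 = -1.0 kcal/mol.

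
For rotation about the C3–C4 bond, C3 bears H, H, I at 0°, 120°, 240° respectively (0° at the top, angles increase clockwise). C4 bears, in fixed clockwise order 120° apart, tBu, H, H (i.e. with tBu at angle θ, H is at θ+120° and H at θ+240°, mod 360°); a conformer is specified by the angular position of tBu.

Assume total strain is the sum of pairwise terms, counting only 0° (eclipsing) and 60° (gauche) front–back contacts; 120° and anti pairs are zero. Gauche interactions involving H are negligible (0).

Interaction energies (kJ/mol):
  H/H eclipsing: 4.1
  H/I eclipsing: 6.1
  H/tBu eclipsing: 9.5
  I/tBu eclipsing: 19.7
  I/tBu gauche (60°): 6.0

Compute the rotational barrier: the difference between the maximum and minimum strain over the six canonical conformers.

27.9 kJ/mol

tBu at 0° (eclipsed): H(0°)/tBu(0°) eclipsed 9.5; H(120°)/H(120°) eclipsed 4.1; I(240°)/H(240°) eclipsed 6.1 → 19.7 kJ/mol.
tBu at 60° (staggered): no non-H gauche contacts → 0.0 kJ/mol.
tBu at 120° (eclipsed): H(0°)/H(0°) eclipsed 4.1; H(120°)/tBu(120°) eclipsed 9.5; I(240°)/H(240°) eclipsed 6.1 → 19.7 kJ/mol.
tBu at 180° (staggered): I(240°)/tBu(180°) gauche 6.0 → 6.0 kJ/mol.
tBu at 240° (eclipsed): H(0°)/H(0°) eclipsed 4.1; H(120°)/H(120°) eclipsed 4.1; I(240°)/tBu(240°) eclipsed 19.7 → 27.9 kJ/mol.
tBu at 300° (staggered): I(240°)/tBu(300°) gauche 6.0 → 6.0 kJ/mol.
Max at 240° (27.9 kJ/mol), min at 60° (0.0 kJ/mol); barrier = 27.9 kJ/mol.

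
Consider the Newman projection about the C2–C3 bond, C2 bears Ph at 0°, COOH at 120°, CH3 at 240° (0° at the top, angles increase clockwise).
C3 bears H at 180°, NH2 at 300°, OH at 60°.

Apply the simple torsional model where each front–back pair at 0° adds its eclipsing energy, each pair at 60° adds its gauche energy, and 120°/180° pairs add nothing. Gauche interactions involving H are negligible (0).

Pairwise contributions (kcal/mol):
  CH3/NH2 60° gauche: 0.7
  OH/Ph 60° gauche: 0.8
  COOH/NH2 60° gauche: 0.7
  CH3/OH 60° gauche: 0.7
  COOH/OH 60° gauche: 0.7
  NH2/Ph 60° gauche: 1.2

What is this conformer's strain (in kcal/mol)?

3.4 kcal/mol

This conformer (staggered): Ph(0°)/NH2(300°) gauche 1.2; Ph(0°)/OH(60°) gauche 0.8; COOH(120°)/OH(60°) gauche 0.7; CH3(240°)/NH2(300°) gauche 0.7 → 3.4 kcal/mol.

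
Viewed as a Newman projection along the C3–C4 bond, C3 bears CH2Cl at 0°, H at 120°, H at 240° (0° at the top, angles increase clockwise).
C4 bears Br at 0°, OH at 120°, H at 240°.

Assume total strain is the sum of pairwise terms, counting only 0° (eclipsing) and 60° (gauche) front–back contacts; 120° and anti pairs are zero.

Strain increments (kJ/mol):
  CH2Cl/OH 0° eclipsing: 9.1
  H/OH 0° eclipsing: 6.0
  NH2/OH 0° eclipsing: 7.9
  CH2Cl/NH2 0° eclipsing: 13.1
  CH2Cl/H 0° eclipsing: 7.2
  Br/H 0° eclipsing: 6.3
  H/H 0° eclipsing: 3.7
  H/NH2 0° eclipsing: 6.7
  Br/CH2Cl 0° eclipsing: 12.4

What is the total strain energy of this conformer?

22.1 kJ/mol

This conformer is eclipsed. CH2Cl at 0° is eclipsed with Br at 0° (12.4); H at 120° is eclipsed with OH at 120° (6.0); H at 240° is eclipsed with H at 240° (3.7). Total 22.1 kJ/mol.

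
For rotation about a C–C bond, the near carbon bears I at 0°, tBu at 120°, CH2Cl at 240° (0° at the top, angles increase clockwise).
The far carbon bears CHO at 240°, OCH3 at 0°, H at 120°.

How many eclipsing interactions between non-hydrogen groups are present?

Non-H eclipsing pairs: I(0°)/OCH3(0°); CH2Cl(240°)/CHO(240°) — 2 interactions.

2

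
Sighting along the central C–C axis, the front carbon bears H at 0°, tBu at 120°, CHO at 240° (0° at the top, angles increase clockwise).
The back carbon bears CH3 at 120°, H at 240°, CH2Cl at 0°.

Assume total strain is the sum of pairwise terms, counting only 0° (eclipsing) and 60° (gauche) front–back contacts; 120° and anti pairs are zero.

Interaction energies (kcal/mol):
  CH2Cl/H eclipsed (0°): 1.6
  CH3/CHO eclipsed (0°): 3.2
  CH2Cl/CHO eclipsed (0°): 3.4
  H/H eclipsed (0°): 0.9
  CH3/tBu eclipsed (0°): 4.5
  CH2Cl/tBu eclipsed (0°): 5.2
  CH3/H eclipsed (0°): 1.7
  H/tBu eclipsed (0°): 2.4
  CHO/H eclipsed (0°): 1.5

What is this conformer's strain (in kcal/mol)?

7.6 kcal/mol

This conformer (eclipsed): H(0°)/CH2Cl(0°) eclipsed 1.6; tBu(120°)/CH3(120°) eclipsed 4.5; CHO(240°)/H(240°) eclipsed 1.5 → 7.6 kcal/mol.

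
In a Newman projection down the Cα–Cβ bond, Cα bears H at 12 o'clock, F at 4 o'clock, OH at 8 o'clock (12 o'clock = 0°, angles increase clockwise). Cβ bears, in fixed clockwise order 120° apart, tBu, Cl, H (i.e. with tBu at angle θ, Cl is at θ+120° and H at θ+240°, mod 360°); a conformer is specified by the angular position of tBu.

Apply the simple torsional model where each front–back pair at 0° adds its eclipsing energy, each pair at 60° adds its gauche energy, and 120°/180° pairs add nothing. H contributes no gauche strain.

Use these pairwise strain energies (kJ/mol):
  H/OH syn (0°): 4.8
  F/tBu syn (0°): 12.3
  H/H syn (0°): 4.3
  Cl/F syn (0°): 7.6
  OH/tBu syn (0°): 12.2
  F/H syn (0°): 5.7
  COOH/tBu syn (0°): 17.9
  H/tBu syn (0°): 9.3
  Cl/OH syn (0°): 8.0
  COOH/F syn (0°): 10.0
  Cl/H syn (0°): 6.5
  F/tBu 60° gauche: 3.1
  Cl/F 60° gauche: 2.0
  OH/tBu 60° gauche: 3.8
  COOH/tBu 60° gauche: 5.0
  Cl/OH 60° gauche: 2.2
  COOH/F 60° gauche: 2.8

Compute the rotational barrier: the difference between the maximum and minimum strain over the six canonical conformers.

18.8 kJ/mol

tBu at 0° (eclipsed): H–tBu eclipsed, F–Cl eclipsed, OH–H eclipsed; 9.3 + 7.6 + 4.8 = 21.7 kJ/mol.
tBu at 60° (staggered): F–tBu gauche, F–Cl gauche, OH–Cl gauche; 3.1 + 2.0 + 2.2 = 7.3 kJ/mol.
tBu at 120° (eclipsed): H–H eclipsed, F–tBu eclipsed, OH–Cl eclipsed; 4.3 + 12.3 + 8.0 = 24.6 kJ/mol.
tBu at 180° (staggered): F–tBu gauche, OH–tBu gauche, OH–Cl gauche; 3.1 + 3.8 + 2.2 = 9.1 kJ/mol.
tBu at 240° (eclipsed): H–Cl eclipsed, F–H eclipsed, OH–tBu eclipsed; 6.5 + 5.7 + 12.2 = 24.4 kJ/mol.
tBu at 300° (staggered): F–Cl gauche, OH–tBu gauche; 2.0 + 3.8 = 5.8 kJ/mol.
Max at 120° (24.6 kJ/mol), min at 300° (5.8 kJ/mol); barrier = 18.8 kJ/mol.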